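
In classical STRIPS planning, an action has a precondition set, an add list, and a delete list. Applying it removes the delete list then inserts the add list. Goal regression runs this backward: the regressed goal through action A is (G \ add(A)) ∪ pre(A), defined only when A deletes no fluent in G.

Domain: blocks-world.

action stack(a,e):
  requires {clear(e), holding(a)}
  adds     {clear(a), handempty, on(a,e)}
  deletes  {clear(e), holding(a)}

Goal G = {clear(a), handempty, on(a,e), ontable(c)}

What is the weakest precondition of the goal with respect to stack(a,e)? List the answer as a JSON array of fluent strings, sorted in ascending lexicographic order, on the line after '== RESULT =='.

Regress:
  G ∩ del = {}  (empty — regression defined)
  G \ add = {clear(a), handempty, on(a,e), ontable(c)} \ {clear(a), handempty, on(a,e)} = {ontable(c)}
  ∪ pre   = {ontable(c)} ∪ {clear(e), holding(a)}
          = {clear(e), holding(a), ontable(c)}

== RESULT ==
["clear(e)", "holding(a)", "ontable(c)"]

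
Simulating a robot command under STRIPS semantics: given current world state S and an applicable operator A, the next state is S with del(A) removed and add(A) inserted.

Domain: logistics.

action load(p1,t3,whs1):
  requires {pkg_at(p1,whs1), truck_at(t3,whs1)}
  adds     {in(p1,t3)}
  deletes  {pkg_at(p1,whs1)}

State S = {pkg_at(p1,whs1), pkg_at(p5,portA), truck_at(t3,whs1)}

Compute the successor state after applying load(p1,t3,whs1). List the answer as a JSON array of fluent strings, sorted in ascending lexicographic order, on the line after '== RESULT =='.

Compute (S \ del) ∪ add:
  pre ⊆ S: {pkg_at(p1,whs1), truck_at(t3,whs1)} ⊆ S  — applicable
  S \ del = {pkg_at(p5,portA), truck_at(t3,whs1)}
  ∪ add   = {in(p1,t3), pkg_at(p5,portA), truck_at(t3,whs1)}

== RESULT ==
["in(p1,t3)", "pkg_at(p5,portA)", "truck_at(t3,whs1)"]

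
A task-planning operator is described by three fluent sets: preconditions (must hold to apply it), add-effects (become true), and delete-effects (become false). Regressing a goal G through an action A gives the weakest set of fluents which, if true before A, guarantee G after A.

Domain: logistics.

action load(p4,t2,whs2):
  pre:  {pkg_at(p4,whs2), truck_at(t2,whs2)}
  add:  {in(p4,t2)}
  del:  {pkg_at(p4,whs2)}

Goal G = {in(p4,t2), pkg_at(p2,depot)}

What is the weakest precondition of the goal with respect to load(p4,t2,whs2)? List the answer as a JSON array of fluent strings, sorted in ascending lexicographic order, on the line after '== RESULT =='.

Compute (G \ add) ∪ pre:
  G ∩ del = {}  (empty — regression defined)
  G \ add = {in(p4,t2), pkg_at(p2,depot)} \ {in(p4,t2)} = {pkg_at(p2,depot)}
  ∪ pre   = {pkg_at(p2,depot)} ∪ {pkg_at(p4,whs2), truck_at(t2,whs2)}
          = {pkg_at(p2,depot), pkg_at(p4,whs2), truck_at(t2,whs2)}

== RESULT ==
["pkg_at(p2,depot)", "pkg_at(p4,whs2)", "truck_at(t2,whs2)"]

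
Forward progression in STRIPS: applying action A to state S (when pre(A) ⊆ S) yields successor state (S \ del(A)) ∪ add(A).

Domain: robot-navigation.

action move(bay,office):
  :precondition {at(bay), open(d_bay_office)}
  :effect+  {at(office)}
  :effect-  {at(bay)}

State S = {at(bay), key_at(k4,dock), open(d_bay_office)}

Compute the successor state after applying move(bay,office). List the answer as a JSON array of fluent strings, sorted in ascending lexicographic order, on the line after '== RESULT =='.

Compute (S \ del) ∪ add:
  pre ⊆ S: {at(bay), open(d_bay_office)} ⊆ S  — applicable
  S \ del = {key_at(k4,dock), open(d_bay_office)}
  ∪ add   = {at(office), key_at(k4,dock), open(d_bay_office)}

== RESULT ==
["at(office)", "key_at(k4,dock)", "open(d_bay_office)"]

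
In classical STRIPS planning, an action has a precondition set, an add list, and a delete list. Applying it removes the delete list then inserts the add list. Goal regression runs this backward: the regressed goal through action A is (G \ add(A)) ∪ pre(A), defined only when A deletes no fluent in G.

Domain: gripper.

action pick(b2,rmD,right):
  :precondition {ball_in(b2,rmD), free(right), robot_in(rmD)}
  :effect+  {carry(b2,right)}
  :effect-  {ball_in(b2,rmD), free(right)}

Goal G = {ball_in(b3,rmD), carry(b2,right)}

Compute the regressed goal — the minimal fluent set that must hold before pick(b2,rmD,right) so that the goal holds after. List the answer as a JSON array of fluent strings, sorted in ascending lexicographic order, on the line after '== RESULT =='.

Regress:
  G ∩ del = {}  (empty — regression defined)
  G \ add = {ball_in(b3,rmD), carry(b2,right)} \ {carry(b2,right)} = {ball_in(b3,rmD)}
  ∪ pre   = {ball_in(b3,rmD)} ∪ {ball_in(b2,rmD), free(right), robot_in(rmD)}
          = {ball_in(b2,rmD), ball_in(b3,rmD), free(right), robot_in(rmD)}

== RESULT ==
["ball_in(b2,rmD)", "ball_in(b3,rmD)", "free(right)", "robot_in(rmD)"]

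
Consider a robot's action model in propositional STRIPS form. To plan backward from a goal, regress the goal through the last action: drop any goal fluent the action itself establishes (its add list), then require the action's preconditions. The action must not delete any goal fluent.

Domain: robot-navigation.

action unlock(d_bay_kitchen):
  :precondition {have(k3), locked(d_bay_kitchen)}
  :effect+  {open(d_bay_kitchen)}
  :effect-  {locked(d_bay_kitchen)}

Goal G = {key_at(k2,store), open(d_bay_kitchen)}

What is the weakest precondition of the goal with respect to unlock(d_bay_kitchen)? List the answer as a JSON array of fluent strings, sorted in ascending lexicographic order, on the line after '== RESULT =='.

Regress:
  G ∩ del = {}  (empty — regression defined)
  G \ add = {key_at(k2,store), open(d_bay_kitchen)} \ {open(d_bay_kitchen)} = {key_at(k2,store)}
  ∪ pre   = {key_at(k2,store)} ∪ {have(k3), locked(d_bay_kitchen)}
          = {have(k3), key_at(k2,store), locked(d_bay_kitchen)}

== RESULT ==
["have(k3)", "key_at(k2,store)", "locked(d_bay_kitchen)"]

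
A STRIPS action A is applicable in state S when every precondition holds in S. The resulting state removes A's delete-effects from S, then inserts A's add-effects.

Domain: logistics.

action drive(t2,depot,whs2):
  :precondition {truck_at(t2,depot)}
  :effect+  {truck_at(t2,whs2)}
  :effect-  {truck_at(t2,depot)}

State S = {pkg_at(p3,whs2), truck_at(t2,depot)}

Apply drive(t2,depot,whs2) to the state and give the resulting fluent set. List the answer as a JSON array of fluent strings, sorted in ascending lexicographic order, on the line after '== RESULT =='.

Progress:
  pre ⊆ S: {truck_at(t2,depot)} ⊆ S  — applicable
  S \ del = {pkg_at(p3,whs2)}
  ∪ add   = {pkg_at(p3,whs2), truck_at(t2,whs2)}

== RESULT ==
["pkg_at(p3,whs2)", "truck_at(t2,whs2)"]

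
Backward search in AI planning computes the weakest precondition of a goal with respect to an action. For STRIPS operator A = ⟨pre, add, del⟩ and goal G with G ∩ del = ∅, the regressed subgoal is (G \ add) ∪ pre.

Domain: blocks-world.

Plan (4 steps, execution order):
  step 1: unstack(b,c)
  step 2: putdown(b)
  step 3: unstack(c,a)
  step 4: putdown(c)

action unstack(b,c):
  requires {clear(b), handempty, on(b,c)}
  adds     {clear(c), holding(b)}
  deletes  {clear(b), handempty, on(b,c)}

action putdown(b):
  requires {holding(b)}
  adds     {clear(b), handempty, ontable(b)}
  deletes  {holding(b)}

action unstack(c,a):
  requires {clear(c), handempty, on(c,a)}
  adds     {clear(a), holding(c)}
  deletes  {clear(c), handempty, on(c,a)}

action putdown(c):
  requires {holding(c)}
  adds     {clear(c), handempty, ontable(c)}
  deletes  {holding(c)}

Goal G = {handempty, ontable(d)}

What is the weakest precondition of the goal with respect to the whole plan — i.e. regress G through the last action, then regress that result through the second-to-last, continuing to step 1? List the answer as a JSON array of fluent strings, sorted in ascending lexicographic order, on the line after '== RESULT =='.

Regress step by step:
  through step 4 (putdown(c)): drop {handempty}, keep {ontable(d)}, require {holding(c)}
    → {holding(c), ontable(d)}
  through step 3 (unstack(c,a)): drop {holding(c)}, keep {ontable(d)}, require {clear(c), handempty, on(c,a)}
    → {clear(c), handempty, on(c,a), ontable(d)}
  through step 2 (putdown(b)): drop {handempty}, keep {clear(c), on(c,a), ontable(d)}, require {holding(b)}
    → {clear(c), holding(b), on(c,a), ontable(d)}
  through step 1 (unstack(b,c)): drop {clear(c), holding(b)}, keep {on(c,a), ontable(d)}, require {clear(b), handempty, on(b,c)}
    → {clear(b), handempty, on(b,c), on(c,a), ontable(d)}

== RESULT ==
["clear(b)", "handempty", "on(b,c)", "on(c,a)", "ontable(d)"]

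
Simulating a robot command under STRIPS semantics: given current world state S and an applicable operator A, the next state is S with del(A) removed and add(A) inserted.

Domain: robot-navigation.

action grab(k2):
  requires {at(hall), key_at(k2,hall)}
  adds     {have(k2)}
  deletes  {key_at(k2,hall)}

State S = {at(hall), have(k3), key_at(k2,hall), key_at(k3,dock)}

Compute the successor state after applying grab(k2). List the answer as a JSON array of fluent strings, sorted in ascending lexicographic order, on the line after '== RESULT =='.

Progress:
  pre ⊆ S: {at(hall), key_at(k2,hall)} ⊆ S  — applicable
  S \ del = {at(hall), have(k3), key_at(k3,dock)}
  ∪ add   = {at(hall), have(k2), have(k3), key_at(k3,dock)}

== RESULT ==
["at(hall)", "have(k2)", "have(k3)", "key_at(k3,dock)"]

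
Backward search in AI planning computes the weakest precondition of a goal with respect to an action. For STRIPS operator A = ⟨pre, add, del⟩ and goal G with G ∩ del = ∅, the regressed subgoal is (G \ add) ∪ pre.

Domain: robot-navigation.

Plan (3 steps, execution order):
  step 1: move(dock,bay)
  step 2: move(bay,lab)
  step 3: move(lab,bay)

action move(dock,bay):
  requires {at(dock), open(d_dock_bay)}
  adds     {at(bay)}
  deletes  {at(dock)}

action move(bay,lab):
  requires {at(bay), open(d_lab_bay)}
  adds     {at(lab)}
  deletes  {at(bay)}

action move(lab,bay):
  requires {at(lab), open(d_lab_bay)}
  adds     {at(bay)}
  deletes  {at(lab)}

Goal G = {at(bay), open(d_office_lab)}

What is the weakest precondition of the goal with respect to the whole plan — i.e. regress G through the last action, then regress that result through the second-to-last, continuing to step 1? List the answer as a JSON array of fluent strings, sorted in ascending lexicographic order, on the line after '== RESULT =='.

Work backward from the goal:
  through step 3 (move(lab,bay)): drop {at(bay)}, keep {open(d_office_lab)}, require {at(lab), open(d_lab_bay)}
    → {at(lab), open(d_lab_bay), open(d_office_lab)}
  through step 2 (move(bay,lab)): drop {at(lab)}, keep {open(d_lab_bay), open(d_office_lab)}, require {at(bay), open(d_lab_bay)}
    → {at(bay), open(d_lab_bay), open(d_office_lab)}
  through step 1 (move(dock,bay)): drop {at(bay)}, keep {open(d_lab_bay), open(d_office_lab)}, require {at(dock), open(d_dock_bay)}
    → {at(dock), open(d_dock_bay), open(d_lab_bay), open(d_office_lab)}

== RESULT ==
["at(dock)", "open(d_dock_bay)", "open(d_lab_bay)", "open(d_office_lab)"]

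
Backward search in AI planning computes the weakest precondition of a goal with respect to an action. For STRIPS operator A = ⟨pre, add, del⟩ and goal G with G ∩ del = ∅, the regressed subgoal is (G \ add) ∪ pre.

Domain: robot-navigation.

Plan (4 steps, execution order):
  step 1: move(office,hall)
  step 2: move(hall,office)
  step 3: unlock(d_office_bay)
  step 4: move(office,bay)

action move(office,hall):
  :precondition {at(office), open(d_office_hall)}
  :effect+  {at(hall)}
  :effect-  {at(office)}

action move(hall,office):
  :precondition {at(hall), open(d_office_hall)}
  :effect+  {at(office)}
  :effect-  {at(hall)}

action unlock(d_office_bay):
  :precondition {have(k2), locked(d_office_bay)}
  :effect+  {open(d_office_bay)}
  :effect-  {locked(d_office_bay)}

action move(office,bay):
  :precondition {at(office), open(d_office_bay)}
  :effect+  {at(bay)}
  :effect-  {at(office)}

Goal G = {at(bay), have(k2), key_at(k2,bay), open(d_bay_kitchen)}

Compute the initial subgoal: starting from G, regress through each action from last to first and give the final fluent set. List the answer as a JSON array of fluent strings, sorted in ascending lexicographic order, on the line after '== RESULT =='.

Work backward from the goal:
  through step 4 (move(office,bay)): drop {at(bay)}, keep {have(k2), key_at(k2,bay), open(d_bay_kitchen)}, require {at(office), open(d_office_bay)}
    → {at(office), have(k2), key_at(k2,bay), open(d_bay_kitchen), open(d_office_bay)}
  through step 3 (unlock(d_office_bay)): drop {open(d_office_bay)}, keep {at(office), have(k2), key_at(k2,bay), open(d_bay_kitchen)}, require {have(k2), locked(d_office_bay)}
    → {at(office), have(k2), key_at(k2,bay), locked(d_office_bay), open(d_bay_kitchen)}
  through step 2 (move(hall,office)): drop {at(office)}, keep {have(k2), key_at(k2,bay), locked(d_office_bay), open(d_bay_kitchen)}, require {at(hall), open(d_office_hall)}
    → {at(hall), have(k2), key_at(k2,bay), locked(d_office_bay), open(d_bay_kitchen), open(d_office_hall)}
  through step 1 (move(office,hall)): drop {at(hall)}, keep {have(k2), key_at(k2,bay), locked(d_office_bay), open(d_bay_kitchen), open(d_office_hall)}, require {at(office), open(d_office_hall)}
    → {at(office), have(k2), key_at(k2,bay), locked(d_office_bay), open(d_bay_kitchen), open(d_office_hall)}

== RESULT ==
["at(office)", "have(k2)", "key_at(k2,bay)", "locked(d_office_bay)", "open(d_bay_kitchen)", "open(d_office_hall)"]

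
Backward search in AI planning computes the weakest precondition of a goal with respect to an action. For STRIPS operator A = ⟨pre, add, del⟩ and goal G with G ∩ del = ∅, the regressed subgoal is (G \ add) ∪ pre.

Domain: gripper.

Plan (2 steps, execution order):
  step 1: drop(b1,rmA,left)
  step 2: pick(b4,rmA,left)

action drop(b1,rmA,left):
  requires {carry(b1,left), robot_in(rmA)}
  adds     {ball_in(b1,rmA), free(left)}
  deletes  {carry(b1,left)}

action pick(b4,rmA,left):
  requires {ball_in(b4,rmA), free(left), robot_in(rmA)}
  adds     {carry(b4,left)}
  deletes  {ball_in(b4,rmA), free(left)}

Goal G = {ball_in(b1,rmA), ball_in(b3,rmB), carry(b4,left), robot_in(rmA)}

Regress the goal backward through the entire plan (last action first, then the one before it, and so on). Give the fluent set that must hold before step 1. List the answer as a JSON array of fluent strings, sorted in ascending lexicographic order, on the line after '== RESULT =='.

Regress step by step:
  through step 2 (pick(b4,rmA,left)): drop {carry(b4,left)}, keep {ball_in(b1,rmA), ball_in(b3,rmB), robot_in(rmA)}, require {ball_in(b4,rmA), free(left), robot_in(rmA)}
    → {ball_in(b1,rmA), ball_in(b3,rmB), ball_in(b4,rmA), free(left), robot_in(rmA)}
  through step 1 (drop(b1,rmA,left)): drop {ball_in(b1,rmA), free(left)}, keep {ball_in(b3,rmB), ball_in(b4,rmA), robot_in(rmA)}, require {carry(b1,left), robot_in(rmA)}
    → {ball_in(b3,rmB), ball_in(b4,rmA), carry(b1,left), robot_in(rmA)}

== RESULT ==
["ball_in(b3,rmB)", "ball_in(b4,rmA)", "carry(b1,left)", "robot_in(rmA)"]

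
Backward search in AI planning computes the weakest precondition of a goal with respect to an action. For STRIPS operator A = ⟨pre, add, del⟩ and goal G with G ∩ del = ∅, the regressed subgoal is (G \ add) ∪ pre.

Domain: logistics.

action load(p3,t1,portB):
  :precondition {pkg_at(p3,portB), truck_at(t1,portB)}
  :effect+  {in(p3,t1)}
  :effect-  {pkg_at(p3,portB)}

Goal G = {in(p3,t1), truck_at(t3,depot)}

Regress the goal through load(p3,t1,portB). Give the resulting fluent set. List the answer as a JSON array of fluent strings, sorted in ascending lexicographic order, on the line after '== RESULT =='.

Compute (G \ add) ∪ pre:
  G ∩ del = {}  (empty — regression defined)
  G \ add = {in(p3,t1), truck_at(t3,depot)} \ {in(p3,t1)} = {truck_at(t3,depot)}
  ∪ pre   = {truck_at(t3,depot)} ∪ {pkg_at(p3,portB), truck_at(t1,portB)}
          = {pkg_at(p3,portB), truck_at(t1,portB), truck_at(t3,depot)}

== RESULT ==
["pkg_at(p3,portB)", "truck_at(t1,portB)", "truck_at(t3,depot)"]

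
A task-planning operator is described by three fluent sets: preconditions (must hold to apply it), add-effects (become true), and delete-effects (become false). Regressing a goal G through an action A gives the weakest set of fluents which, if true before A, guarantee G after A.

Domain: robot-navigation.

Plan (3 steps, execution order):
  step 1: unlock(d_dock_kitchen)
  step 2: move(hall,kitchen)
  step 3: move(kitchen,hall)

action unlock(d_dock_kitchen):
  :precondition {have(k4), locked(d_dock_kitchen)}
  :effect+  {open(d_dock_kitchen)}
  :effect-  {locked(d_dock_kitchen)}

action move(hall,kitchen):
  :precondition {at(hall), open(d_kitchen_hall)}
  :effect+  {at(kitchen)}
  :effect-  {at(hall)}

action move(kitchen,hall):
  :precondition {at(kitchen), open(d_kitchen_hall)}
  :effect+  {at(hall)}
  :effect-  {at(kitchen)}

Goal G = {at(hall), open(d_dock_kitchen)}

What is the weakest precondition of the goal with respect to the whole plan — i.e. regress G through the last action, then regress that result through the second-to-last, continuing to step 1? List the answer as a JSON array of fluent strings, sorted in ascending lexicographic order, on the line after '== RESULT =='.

Regress step by step:
  through step 3 (move(kitchen,hall)): drop {at(hall)}, keep {open(d_dock_kitchen)}, require {at(kitchen), open(d_kitchen_hall)}
    → {at(kitchen), open(d_dock_kitchen), open(d_kitchen_hall)}
  through step 2 (move(hall,kitchen)): drop {at(kitchen)}, keep {open(d_dock_kitchen), open(d_kitchen_hall)}, require {at(hall), open(d_kitchen_hall)}
    → {at(hall), open(d_dock_kitchen), open(d_kitchen_hall)}
  through step 1 (unlock(d_dock_kitchen)): drop {open(d_dock_kitchen)}, keep {at(hall), open(d_kitchen_hall)}, require {have(k4), locked(d_dock_kitchen)}
    → {at(hall), have(k4), locked(d_dock_kitchen), open(d_kitchen_hall)}

== RESULT ==
["at(hall)", "have(k4)", "locked(d_dock_kitchen)", "open(d_kitchen_hall)"]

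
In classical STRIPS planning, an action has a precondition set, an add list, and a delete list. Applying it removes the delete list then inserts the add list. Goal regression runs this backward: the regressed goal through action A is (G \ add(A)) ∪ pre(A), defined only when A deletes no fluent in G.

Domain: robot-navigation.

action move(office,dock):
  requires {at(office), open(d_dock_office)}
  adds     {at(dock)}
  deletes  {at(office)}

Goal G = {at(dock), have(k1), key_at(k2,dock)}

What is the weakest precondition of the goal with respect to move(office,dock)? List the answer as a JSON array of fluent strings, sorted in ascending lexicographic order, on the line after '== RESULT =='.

Regress:
  G ∩ del = {}  (empty — regression defined)
  G \ add = {at(dock), have(k1), key_at(k2,dock)} \ {at(dock)} = {have(k1), key_at(k2,dock)}
  ∪ pre   = {have(k1), key_at(k2,dock)} ∪ {at(office), open(d_dock_office)}
          = {at(office), have(k1), key_at(k2,dock), open(d_dock_office)}

== RESULT ==
["at(office)", "have(k1)", "key_at(k2,dock)", "open(d_dock_office)"]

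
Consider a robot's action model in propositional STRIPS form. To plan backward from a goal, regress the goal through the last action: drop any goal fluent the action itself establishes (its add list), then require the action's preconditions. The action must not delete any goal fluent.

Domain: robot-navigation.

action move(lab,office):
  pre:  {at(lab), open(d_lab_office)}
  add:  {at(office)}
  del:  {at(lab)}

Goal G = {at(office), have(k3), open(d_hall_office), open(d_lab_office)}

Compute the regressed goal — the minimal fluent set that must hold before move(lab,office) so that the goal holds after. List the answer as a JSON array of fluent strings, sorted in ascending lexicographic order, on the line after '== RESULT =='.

Compute (G \ add) ∪ pre:
  G ∩ del = {}  (empty — regression defined)
  G \ add = {at(office), have(k3), open(d_hall_office), open(d_lab_office)} \ {at(office)} = {have(k3), open(d_hall_office), open(d_lab_office)}
  ∪ pre   = {have(k3), open(d_hall_office), open(d_lab_office)} ∪ {at(lab), open(d_lab_office)}
          = {at(lab), have(k3), open(d_hall_office), open(d_lab_office)}

== RESULT ==
["at(lab)", "have(k3)", "open(d_hall_office)", "open(d_lab_office)"]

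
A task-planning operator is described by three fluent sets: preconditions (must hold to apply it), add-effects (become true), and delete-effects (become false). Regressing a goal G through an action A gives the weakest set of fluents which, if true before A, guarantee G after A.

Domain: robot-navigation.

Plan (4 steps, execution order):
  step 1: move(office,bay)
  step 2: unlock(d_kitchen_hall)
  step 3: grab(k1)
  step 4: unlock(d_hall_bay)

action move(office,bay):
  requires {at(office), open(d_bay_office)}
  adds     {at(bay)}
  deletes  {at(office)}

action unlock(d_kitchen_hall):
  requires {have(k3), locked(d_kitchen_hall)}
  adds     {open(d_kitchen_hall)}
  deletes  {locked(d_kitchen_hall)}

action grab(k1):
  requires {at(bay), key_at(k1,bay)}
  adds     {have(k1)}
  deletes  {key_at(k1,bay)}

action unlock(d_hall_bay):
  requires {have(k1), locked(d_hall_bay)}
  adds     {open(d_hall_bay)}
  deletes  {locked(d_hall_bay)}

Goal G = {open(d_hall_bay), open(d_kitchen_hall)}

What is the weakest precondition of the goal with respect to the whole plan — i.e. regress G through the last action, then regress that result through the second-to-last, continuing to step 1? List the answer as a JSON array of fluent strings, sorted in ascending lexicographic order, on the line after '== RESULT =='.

Work backward from the goal:
  through step 4 (unlock(d_hall_bay)): drop {open(d_hall_bay)}, keep {open(d_kitchen_hall)}, require {have(k1), locked(d_hall_bay)}
    → {have(k1), locked(d_hall_bay), open(d_kitchen_hall)}
  through step 3 (grab(k1)): drop {have(k1)}, keep {locked(d_hall_bay), open(d_kitchen_hall)}, require {at(bay), key_at(k1,bay)}
    → {at(bay), key_at(k1,bay), locked(d_hall_bay), open(d_kitchen_hall)}
  through step 2 (unlock(d_kitchen_hall)): drop {open(d_kitchen_hall)}, keep {at(bay), key_at(k1,bay), locked(d_hall_bay)}, require {have(k3), locked(d_kitchen_hall)}
    → {at(bay), have(k3), key_at(k1,bay), locked(d_hall_bay), locked(d_kitchen_hall)}
  through step 1 (move(office,bay)): drop {at(bay)}, keep {have(k3), key_at(k1,bay), locked(d_hall_bay), locked(d_kitchen_hall)}, require {at(office), open(d_bay_office)}
    → {at(office), have(k3), key_at(k1,bay), locked(d_hall_bay), locked(d_kitchen_hall), open(d_bay_office)}

== RESULT ==
["at(office)", "have(k3)", "key_at(k1,bay)", "locked(d_hall_bay)", "locked(d_kitchen_hall)", "open(d_bay_office)"]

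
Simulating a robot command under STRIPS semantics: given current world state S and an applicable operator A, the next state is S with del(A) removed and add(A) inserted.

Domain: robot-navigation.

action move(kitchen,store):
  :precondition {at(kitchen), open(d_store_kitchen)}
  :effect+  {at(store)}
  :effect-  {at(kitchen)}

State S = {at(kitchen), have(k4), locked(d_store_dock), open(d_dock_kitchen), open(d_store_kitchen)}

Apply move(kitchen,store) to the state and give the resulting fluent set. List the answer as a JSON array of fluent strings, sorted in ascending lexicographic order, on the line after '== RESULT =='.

Compute (S \ del) ∪ add:
  pre ⊆ S: {at(kitchen), open(d_store_kitchen)} ⊆ S  — applicable
  S \ del = {have(k4), locked(d_store_dock), open(d_dock_kitchen), open(d_store_kitchen)}
  ∪ add   = {at(store), have(k4), locked(d_store_dock), open(d_dock_kitchen), open(d_store_kitchen)}

== RESULT ==
["at(store)", "have(k4)", "locked(d_store_dock)", "open(d_dock_kitchen)", "open(d_store_kitchen)"]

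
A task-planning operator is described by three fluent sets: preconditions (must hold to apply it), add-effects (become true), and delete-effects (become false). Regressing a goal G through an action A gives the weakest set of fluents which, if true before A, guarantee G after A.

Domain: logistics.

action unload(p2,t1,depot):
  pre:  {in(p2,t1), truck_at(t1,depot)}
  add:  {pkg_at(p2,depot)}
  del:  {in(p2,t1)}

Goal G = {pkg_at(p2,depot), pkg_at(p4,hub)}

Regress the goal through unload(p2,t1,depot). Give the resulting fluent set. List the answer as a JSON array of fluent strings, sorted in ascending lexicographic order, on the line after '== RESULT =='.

Compute (G \ add) ∪ pre:
  G ∩ del = {}  (empty — regression defined)
  G \ add = {pkg_at(p2,depot), pkg_at(p4,hub)} \ {pkg_at(p2,depot)} = {pkg_at(p4,hub)}
  ∪ pre   = {pkg_at(p4,hub)} ∪ {in(p2,t1), truck_at(t1,depot)}
          = {in(p2,t1), pkg_at(p4,hub), truck_at(t1,depot)}

== RESULT ==
["in(p2,t1)", "pkg_at(p4,hub)", "truck_at(t1,depot)"]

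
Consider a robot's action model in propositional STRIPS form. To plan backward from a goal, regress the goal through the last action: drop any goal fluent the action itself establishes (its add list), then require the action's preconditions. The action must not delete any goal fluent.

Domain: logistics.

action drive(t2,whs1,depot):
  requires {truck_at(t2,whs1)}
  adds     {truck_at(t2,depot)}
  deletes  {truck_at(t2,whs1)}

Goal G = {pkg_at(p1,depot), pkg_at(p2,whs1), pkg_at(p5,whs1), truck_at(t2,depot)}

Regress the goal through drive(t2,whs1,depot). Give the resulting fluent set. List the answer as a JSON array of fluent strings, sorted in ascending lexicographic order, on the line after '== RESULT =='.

Regress:
  G ∩ del = {}  (empty — regression defined)
  G \ add = {pkg_at(p1,depot), pkg_at(p2,whs1), pkg_at(p5,whs1), truck_at(t2,depot)} \ {truck_at(t2,depot)} = {pkg_at(p1,depot), pkg_at(p2,whs1), pkg_at(p5,whs1)}
  ∪ pre   = {pkg_at(p1,depot), pkg_at(p2,whs1), pkg_at(p5,whs1)} ∪ {truck_at(t2,whs1)}
          = {pkg_at(p1,depot), pkg_at(p2,whs1), pkg_at(p5,whs1), truck_at(t2,whs1)}

== RESULT ==
["pkg_at(p1,depot)", "pkg_at(p2,whs1)", "pkg_at(p5,whs1)", "truck_at(t2,whs1)"]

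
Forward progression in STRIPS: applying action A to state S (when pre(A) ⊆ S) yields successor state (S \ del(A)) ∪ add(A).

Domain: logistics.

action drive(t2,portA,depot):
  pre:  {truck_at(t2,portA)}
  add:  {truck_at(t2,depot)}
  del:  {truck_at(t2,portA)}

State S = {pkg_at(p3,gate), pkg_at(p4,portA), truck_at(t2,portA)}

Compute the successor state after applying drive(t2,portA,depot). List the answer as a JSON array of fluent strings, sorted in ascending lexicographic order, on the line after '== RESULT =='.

Compute (S \ del) ∪ add:
  pre ⊆ S: {truck_at(t2,portA)} ⊆ S  — applicable
  S \ del = {pkg_at(p3,gate), pkg_at(p4,portA)}
  ∪ add   = {pkg_at(p3,gate), pkg_at(p4,portA), truck_at(t2,depot)}

== RESULT ==
["pkg_at(p3,gate)", "pkg_at(p4,portA)", "truck_at(t2,depot)"]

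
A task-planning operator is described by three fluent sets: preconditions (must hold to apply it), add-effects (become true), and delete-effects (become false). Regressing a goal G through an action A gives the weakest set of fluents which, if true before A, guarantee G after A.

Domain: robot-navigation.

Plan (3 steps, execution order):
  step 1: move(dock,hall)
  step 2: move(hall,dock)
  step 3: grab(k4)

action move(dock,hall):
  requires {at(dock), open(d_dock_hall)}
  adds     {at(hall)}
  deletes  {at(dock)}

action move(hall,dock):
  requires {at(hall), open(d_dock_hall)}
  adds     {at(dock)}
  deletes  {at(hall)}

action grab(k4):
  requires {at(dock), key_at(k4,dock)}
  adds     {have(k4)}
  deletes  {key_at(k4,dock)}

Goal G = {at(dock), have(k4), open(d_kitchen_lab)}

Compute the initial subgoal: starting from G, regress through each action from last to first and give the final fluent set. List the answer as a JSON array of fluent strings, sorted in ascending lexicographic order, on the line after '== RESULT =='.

Work backward from the goal:
  through step 3 (grab(k4)): drop {have(k4)}, keep {at(dock), open(d_kitchen_lab)}, require {at(dock), key_at(k4,dock)}
    → {at(dock), key_at(k4,dock), open(d_kitchen_lab)}
  through step 2 (move(hall,dock)): drop {at(dock)}, keep {key_at(k4,dock), open(d_kitchen_lab)}, require {at(hall), open(d_dock_hall)}
    → {at(hall), key_at(k4,dock), open(d_dock_hall), open(d_kitchen_lab)}
  through step 1 (move(dock,hall)): drop {at(hall)}, keep {key_at(k4,dock), open(d_dock_hall), open(d_kitchen_lab)}, require {at(dock), open(d_dock_hall)}
    → {at(dock), key_at(k4,dock), open(d_dock_hall), open(d_kitchen_lab)}

== RESULT ==
["at(dock)", "key_at(k4,dock)", "open(d_dock_hall)", "open(d_kitchen_lab)"]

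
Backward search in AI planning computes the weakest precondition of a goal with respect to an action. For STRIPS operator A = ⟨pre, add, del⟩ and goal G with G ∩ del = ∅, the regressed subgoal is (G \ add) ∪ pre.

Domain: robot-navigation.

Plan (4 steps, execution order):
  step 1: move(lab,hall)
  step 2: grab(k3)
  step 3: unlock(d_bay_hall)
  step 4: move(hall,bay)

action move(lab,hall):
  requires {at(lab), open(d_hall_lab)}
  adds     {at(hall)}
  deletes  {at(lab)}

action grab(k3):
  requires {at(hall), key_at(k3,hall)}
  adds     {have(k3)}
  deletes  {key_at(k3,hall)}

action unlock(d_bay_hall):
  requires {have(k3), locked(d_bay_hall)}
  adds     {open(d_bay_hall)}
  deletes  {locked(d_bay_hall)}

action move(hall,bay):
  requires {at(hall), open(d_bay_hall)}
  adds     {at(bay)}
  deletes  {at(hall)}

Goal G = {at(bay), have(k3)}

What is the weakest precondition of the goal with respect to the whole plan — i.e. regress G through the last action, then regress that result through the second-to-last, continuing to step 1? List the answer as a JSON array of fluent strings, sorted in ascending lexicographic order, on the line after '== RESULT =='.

Work backward from the goal:
  through step 4 (move(hall,bay)): drop {at(bay)}, keep {have(k3)}, require {at(hall), open(d_bay_hall)}
    → {at(hall), have(k3), open(d_bay_hall)}
  through step 3 (unlock(d_bay_hall)): drop {open(d_bay_hall)}, keep {at(hall), have(k3)}, require {have(k3), locked(d_bay_hall)}
    → {at(hall), have(k3), locked(d_bay_hall)}
  through step 2 (grab(k3)): drop {have(k3)}, keep {at(hall), locked(d_bay_hall)}, require {at(hall), key_at(k3,hall)}
    → {at(hall), key_at(k3,hall), locked(d_bay_hall)}
  through step 1 (move(lab,hall)): drop {at(hall)}, keep {key_at(k3,hall), locked(d_bay_hall)}, require {at(lab), open(d_hall_lab)}
    → {at(lab), key_at(k3,hall), locked(d_bay_hall), open(d_hall_lab)}

== RESULT ==
["at(lab)", "key_at(k3,hall)", "locked(d_bay_hall)", "open(d_hall_lab)"]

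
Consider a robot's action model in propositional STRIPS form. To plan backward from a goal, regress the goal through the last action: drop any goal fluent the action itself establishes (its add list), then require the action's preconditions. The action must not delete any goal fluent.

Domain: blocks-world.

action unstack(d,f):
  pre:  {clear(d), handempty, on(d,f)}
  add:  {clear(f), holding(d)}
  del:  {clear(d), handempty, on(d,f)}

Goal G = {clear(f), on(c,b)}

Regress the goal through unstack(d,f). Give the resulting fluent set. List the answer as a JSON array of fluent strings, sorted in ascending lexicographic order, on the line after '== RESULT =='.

Regress:
  G ∩ del = {}  (empty — regression defined)
  G \ add = {clear(f), on(c,b)} \ {clear(f), holding(d)} = {on(c,b)}
  ∪ pre   = {on(c,b)} ∪ {clear(d), handempty, on(d,f)}
          = {clear(d), handempty, on(c,b), on(d,f)}

== RESULT ==
["clear(d)", "handempty", "on(c,b)", "on(d,f)"]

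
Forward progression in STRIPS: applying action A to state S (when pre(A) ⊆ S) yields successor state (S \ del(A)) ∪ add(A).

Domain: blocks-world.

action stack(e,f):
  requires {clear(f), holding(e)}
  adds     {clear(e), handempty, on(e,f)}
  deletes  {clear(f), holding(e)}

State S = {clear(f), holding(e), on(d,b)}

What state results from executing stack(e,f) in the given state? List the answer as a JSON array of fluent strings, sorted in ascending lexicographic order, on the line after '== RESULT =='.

Progress:
  pre ⊆ S: {clear(f), holding(e)} ⊆ S  — applicable
  S \ del = {on(d,b)}
  ∪ add   = {clear(e), handempty, on(d,b), on(e,f)}

== RESULT ==
["clear(e)", "handempty", "on(d,b)", "on(e,f)"]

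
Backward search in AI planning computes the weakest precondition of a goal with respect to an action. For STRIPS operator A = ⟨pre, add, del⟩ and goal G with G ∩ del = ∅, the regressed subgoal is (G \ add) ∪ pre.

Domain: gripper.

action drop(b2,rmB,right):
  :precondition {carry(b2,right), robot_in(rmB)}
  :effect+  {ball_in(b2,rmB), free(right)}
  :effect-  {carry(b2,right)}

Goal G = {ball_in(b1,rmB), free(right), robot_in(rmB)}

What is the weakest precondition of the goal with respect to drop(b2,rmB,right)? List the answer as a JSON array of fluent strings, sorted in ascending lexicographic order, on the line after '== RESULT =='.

Regress:
  G ∩ del = {}  (empty — regression defined)
  G \ add = {ball_in(b1,rmB), free(right), robot_in(rmB)} \ {ball_in(b2,rmB), free(right)} = {ball_in(b1,rmB), robot_in(rmB)}
  ∪ pre   = {ball_in(b1,rmB), robot_in(rmB)} ∪ {carry(b2,right), robot_in(rmB)}
          = {ball_in(b1,rmB), carry(b2,right), robot_in(rmB)}

== RESULT ==
["ball_in(b1,rmB)", "carry(b2,right)", "robot_in(rmB)"]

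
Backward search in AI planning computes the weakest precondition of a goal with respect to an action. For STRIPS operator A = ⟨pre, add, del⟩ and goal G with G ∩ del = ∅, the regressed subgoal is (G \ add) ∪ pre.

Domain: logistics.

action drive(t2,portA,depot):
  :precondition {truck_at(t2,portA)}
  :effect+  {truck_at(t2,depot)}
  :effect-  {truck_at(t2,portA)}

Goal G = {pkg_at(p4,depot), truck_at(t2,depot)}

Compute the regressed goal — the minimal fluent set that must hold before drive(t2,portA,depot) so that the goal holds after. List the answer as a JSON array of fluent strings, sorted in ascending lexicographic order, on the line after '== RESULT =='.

Regress:
  G ∩ del = {}  (empty — regression defined)
  G \ add = {pkg_at(p4,depot), truck_at(t2,depot)} \ {truck_at(t2,depot)} = {pkg_at(p4,depot)}
  ∪ pre   = {pkg_at(p4,depot)} ∪ {truck_at(t2,portA)}
          = {pkg_at(p4,depot), truck_at(t2,portA)}

== RESULT ==
["pkg_at(p4,depot)", "truck_at(t2,portA)"]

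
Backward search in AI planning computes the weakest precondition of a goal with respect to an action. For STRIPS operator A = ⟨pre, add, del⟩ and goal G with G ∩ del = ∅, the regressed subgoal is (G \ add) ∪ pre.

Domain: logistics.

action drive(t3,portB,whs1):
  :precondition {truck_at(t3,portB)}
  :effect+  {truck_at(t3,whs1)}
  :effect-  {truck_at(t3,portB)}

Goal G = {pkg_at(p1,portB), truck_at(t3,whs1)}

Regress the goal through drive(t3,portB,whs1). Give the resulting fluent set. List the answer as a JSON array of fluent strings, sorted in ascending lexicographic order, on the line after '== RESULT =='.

Regress:
  G ∩ del = {}  (empty — regression defined)
  G \ add = {pkg_at(p1,portB), truck_at(t3,whs1)} \ {truck_at(t3,whs1)} = {pkg_at(p1,portB)}
  ∪ pre   = {pkg_at(p1,portB)} ∪ {truck_at(t3,portB)}
          = {pkg_at(p1,portB), truck_at(t3,portB)}

== RESULT ==
["pkg_at(p1,portB)", "truck_at(t3,portB)"]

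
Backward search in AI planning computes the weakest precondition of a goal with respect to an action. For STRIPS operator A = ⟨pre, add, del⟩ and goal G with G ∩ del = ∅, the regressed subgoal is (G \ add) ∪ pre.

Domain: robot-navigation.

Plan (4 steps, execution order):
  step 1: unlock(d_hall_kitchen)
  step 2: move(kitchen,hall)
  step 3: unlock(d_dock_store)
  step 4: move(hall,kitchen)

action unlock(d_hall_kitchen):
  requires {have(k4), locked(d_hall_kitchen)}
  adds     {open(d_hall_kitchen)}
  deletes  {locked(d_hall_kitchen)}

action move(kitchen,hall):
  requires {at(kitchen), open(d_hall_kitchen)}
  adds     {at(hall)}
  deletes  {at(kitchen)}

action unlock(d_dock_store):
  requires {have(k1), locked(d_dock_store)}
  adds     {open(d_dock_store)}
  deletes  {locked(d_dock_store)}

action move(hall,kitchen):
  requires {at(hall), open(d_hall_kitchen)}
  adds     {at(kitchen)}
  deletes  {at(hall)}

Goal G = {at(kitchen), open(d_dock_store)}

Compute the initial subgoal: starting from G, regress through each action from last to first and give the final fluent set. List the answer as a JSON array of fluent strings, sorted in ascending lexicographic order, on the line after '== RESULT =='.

Regress step by step:
  through step 4 (move(hall,kitchen)): drop {at(kitchen)}, keep {open(d_dock_store)}, require {at(hall), open(d_hall_kitchen)}
    → {at(hall), open(d_dock_store), open(d_hall_kitchen)}
  through step 3 (unlock(d_dock_store)): drop {open(d_dock_store)}, keep {at(hall), open(d_hall_kitchen)}, require {have(k1), locked(d_dock_store)}
    → {at(hall), have(k1), locked(d_dock_store), open(d_hall_kitchen)}
  through step 2 (move(kitchen,hall)): drop {at(hall)}, keep {have(k1), locked(d_dock_store), open(d_hall_kitchen)}, require {at(kitchen), open(d_hall_kitchen)}
    → {at(kitchen), have(k1), locked(d_dock_store), open(d_hall_kitchen)}
  through step 1 (unlock(d_hall_kitchen)): drop {open(d_hall_kitchen)}, keep {at(kitchen), have(k1), locked(d_dock_store)}, require {have(k4), locked(d_hall_kitchen)}
    → {at(kitchen), have(k1), have(k4), locked(d_dock_store), locked(d_hall_kitchen)}

== RESULT ==
["at(kitchen)", "have(k1)", "have(k4)", "locked(d_dock_store)", "locked(d_hall_kitchen)"]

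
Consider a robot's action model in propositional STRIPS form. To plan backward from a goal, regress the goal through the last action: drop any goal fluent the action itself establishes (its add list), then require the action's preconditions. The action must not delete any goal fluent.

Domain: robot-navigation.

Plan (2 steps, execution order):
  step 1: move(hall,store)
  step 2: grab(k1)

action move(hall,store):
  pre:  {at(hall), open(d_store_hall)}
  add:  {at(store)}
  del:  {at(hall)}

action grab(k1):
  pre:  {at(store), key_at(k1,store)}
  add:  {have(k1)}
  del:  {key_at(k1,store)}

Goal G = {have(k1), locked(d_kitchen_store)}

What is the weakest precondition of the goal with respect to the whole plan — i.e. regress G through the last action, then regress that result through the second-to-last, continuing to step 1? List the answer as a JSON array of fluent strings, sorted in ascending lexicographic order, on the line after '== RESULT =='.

Work backward from the goal:
  through step 2 (grab(k1)): drop {have(k1)}, keep {locked(d_kitchen_store)}, require {at(store), key_at(k1,store)}
    → {at(store), key_at(k1,store), locked(d_kitchen_store)}
  through step 1 (move(hall,store)): drop {at(store)}, keep {key_at(k1,store), locked(d_kitchen_store)}, require {at(hall), open(d_store_hall)}
    → {at(hall), key_at(k1,store), locked(d_kitchen_store), open(d_store_hall)}

== RESULT ==
["at(hall)", "key_at(k1,store)", "locked(d_kitchen_store)", "open(d_store_hall)"]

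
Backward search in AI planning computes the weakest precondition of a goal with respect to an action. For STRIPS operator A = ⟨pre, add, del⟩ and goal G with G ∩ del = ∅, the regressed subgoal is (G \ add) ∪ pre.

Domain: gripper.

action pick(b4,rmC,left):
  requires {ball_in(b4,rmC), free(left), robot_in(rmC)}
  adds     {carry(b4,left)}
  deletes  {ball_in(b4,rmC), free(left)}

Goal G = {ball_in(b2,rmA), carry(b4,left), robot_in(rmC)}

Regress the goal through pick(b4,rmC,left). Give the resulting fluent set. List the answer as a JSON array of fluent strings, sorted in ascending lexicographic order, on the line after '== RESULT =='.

Compute (G \ add) ∪ pre:
  G ∩ del = {}  (empty — regression defined)
  G \ add = {ball_in(b2,rmA), carry(b4,left), robot_in(rmC)} \ {carry(b4,left)} = {ball_in(b2,rmA), robot_in(rmC)}
  ∪ pre   = {ball_in(b2,rmA), robot_in(rmC)} ∪ {ball_in(b4,rmC), free(left), robot_in(rmC)}
          = {ball_in(b2,rmA), ball_in(b4,rmC), free(left), robot_in(rmC)}

== RESULT ==
["ball_in(b2,rmA)", "ball_in(b4,rmC)", "free(left)", "robot_in(rmC)"]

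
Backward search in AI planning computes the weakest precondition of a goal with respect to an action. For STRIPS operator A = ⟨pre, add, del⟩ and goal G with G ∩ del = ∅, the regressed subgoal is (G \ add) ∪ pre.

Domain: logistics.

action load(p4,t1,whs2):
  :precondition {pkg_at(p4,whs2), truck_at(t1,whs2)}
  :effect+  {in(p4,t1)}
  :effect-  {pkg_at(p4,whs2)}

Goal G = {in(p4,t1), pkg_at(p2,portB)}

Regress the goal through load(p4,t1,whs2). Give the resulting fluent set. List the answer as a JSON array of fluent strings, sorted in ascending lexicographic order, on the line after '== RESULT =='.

Compute (G \ add) ∪ pre:
  G ∩ del = {}  (empty — regression defined)
  G \ add = {in(p4,t1), pkg_at(p2,portB)} \ {in(p4,t1)} = {pkg_at(p2,portB)}
  ∪ pre   = {pkg_at(p2,portB)} ∪ {pkg_at(p4,whs2), truck_at(t1,whs2)}
          = {pkg_at(p2,portB), pkg_at(p4,whs2), truck_at(t1,whs2)}

== RESULT ==
["pkg_at(p2,portB)", "pkg_at(p4,whs2)", "truck_at(t1,whs2)"]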